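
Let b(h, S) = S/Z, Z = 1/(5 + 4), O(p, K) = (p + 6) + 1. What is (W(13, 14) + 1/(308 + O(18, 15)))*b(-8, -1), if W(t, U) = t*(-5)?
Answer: 21644/37 ≈ 584.97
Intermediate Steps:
O(p, K) = 7 + p (O(p, K) = (6 + p) + 1 = 7 + p)
W(t, U) = -5*t
Z = 1/9 ≈ 0.11111
b(h, S) = 9*S (b(h, S) = S/(1/9) = S*9 = 9*S)
(W(13, 14) + 1/(308 + O(18, 15)))*b(-8, -1) = (-5*13 + 1/(308 + (7 + 18)))*(9*(-1)) = (-65 + 1/(308 + 25))*(-9) = (-65 + 1/333)*(-9) = -21644/333*(-9) = 21644/37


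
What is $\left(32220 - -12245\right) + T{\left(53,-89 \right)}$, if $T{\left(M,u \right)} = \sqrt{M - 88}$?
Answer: $44465 + i \sqrt{35} \approx 44465.0 + 5.9161 i$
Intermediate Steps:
$T{\left(M,u \right)} = \sqrt{-88 + M}$
$\left(32220 - -12245\right) + T{\left(53,-89 \right)} = \left(32220 - -12245\right) + \sqrt{-88 + 53} = \left(32220 + 12245\right) + \sqrt{-35} = 44465 + i \sqrt{35}$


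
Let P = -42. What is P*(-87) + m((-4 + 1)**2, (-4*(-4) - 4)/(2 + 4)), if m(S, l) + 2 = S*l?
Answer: 3670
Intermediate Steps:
m(S, l) = -2 + S*l
P*(-87) + m((-4 + 1)**2, (-4*(-4) - 4)/(2 + 4)) = -42*(-87) + (-2 + (-4 + 1)**2*((-4*(-4) - 4)/(2 + 4))) = 3654 + (-2 + (-3)**2*((16 - 4)/6)) = 3654 + (-2 + 9*(12*(1/6))) = 3654 + (-2 + 9*2) = 3654 + (-2 + 18) = 3654 + 16 = 3670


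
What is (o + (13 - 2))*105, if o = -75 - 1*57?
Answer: -12705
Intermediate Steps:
o = -132 (o = -75 - 57 = -132)
(o + (13 - 2))*105 = (-132 + (13 - 2))*105 = (-132 + 11)*105 = -121*105 = -12705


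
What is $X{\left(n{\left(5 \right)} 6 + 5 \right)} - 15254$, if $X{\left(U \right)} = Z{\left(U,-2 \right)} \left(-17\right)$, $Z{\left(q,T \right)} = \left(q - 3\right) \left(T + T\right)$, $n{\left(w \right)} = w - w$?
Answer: $-15118$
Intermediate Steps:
$n{\left(w \right)} = 0$
$Z{\left(q,T \right)} = 2 T \left(-3 + q\right)$ ($Z{\left(q,T \right)} = \left(-3 + q\right) 2 T = 2 T \left(-3 + q\right)$)
$X{\left(U \right)} = -204 + 68 U$ ($X{\left(U \right)} = 2 \left(-2\right) \left(-3 + U\right) \left(-17\right) = \left(12 - 4 U\right) \left(-17\right) = -204 + 68 U$)
$X{\left(n{\left(5 \right)} 6 + 5 \right)} - 15254 = \left(-204 + 68 \left(0 \cdot 6 + 5\right)\right) - 15254 = \left(-204 + 68 \left(0 + 5\right)\right) - 15254 = \left(-204 + 68 \cdot 5\right) - 15254 = \left(-204 + 340\right) - 15254 = 136 - 15254 = -15118$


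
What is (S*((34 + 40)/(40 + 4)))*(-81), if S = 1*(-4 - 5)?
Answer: 26973/22 ≈ 1226.0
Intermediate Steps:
S = -9 (S = 1*(-9) = -9)
(S*((34 + 40)/(40 + 4)))*(-81) = -9*(34 + 40)/(40 + 4)*(-81) = -666/44*(-81) = -9*37/22*(-81) = -333/22*(-81) = 26973/22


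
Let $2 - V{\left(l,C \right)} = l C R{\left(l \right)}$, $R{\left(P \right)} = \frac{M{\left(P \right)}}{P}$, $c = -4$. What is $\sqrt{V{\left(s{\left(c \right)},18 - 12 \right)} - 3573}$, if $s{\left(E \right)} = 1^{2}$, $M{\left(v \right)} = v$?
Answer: $7 i \sqrt{73} \approx 59.808 i$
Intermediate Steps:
$s{\left(E \right)} = 1$
$R{\left(P \right)} = 1$ ($R{\left(P \right)} = \frac{P}{P} = 1$)
$V{\left(l,C \right)} = 2 - C l$ ($V{\left(l,C \right)} = 2 - l C 1 = 2 - C l 1 = 2 - C l$)
$\sqrt{V{\left(s{\left(c \right)},18 - 12 \right)} - 3573} = \sqrt{\left(2 - \left(18 - 12\right) 1\right) - 3573} = \sqrt{\left(2 - 6 \cdot 1\right) - 3573} = \sqrt{\left(2 - 6\right) - 3573} = \sqrt{-4 - 3573} = \sqrt{-3577} = 7 i \sqrt{73}$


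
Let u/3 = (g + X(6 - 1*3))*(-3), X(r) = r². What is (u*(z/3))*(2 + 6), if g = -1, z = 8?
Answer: -1536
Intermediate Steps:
u = -72 (u = 3*((-1 + (6 - 1*3)²)*(-3)) = 3*((-1 + (6 - 3)²)*(-3)) = 3*((-1 + 3²)*(-3)) = 3*((-1 + 9)*(-3)) = 3*(8*(-3)) = 3*(-24) = -72)
(u*(z/3))*(2 + 6) = (-576/3)*(2 + 6) = -576/3*8 = -72*8/3*8 = -192*8 = -1536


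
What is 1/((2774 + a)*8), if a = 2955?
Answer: 1/45832 ≈ 2.1819e-5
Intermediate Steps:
1/((2774 + a)*8) = 1/((2774 + 2955)*8) = 1/(5729*8) = 1/45832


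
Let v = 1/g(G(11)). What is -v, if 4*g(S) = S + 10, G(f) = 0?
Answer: -⅖ ≈ -0.40000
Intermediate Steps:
g(S) = 5/2 + S/4 (g(S) = (S + 10)/4 = (10 + S)/4 = 5/2 + S/4)
v = ⅖ (v = 1/(5/2 + (¼)*0) = 1/(5/2 + 0) = 1/(5/2) = ⅖ ≈ 0.40000)
-v = -1*⅖ = -⅖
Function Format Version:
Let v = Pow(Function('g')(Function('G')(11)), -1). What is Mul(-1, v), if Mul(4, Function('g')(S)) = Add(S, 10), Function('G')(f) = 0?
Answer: Rational(-2, 5) ≈ -0.40000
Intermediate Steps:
Function('g')(S) = Add(Rational(5, 2), Mul(Rational(1, 4), S)) (Function('g')(S) = Mul(Rational(1, 4), Add(S, 10)) = Mul(Rational(1, 4), Add(10, S)) = Add(Rational(5, 2), Mul(Rational(1, 4), S)))
v = Rational(2, 5) (v = Pow(Add(Rational(5, 2), Mul(Rational(1, 4), 0)), -1) = Pow(Add(Rational(5, 2), 0), -1) = Pow(Rational(5, 2), -1) = Rational(2, 5) ≈ 0.40000)
Mul(-1, v) = Mul(-1, Rational(2, 5)) = Rational(-2, 5)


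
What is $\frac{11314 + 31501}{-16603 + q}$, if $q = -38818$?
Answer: $- \frac{42815}{55421} \approx -0.77254$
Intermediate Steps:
$\frac{11314 + 31501}{-16603 + q} = \frac{11314 + 31501}{-16603 - 38818} = \frac{42815}{-55421} = 42815 \left(- \frac{1}{55421}\right) = - \frac{42815}{55421}$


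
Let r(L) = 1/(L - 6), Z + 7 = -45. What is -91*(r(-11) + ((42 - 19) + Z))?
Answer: 44954/17 ≈ 2644.4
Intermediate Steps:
Z = -52 (Z = -7 - 45 = -52)
r(L) = 1/(-6 + L)
-91*(r(-11) + ((42 - 19) + Z)) = -91*(1/(-6 - 11) + ((42 - 19) - 52)) = -91*(1/(-17) + (23 - 52)) = -91*(-1/17 - 29) = -91*(-494/17) = 44954/17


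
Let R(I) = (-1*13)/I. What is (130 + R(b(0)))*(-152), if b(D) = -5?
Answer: -100776/5 ≈ -20155.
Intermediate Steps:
R(I) = -13/I
(130 + R(b(0)))*(-152) = (130 - 13/(-5))*(-152) = (130 - 13*(-⅕))*(-152) = (130 + 13/5)*(-152) = (663/5)*(-152) = -100776/5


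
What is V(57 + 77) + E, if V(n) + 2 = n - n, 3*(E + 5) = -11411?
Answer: -11432/3 ≈ -3810.7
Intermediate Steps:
E = -11426/3 (E = -5 + (⅓)*(-11411) = -5 - 11411/3 = -11426/3 ≈ -3808.7)
V(n) = -2 (V(n) = -2 + (n - n) = -2 + 0 = -2)
V(57 + 77) + E = -2 - 11426/3 = -11432/3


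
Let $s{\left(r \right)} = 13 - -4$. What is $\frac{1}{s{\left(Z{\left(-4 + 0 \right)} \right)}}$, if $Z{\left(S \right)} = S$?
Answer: $\frac{1}{17} \approx 0.058824$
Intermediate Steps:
$s{\left(r \right)} = 17$ ($s{\left(r \right)} = 13 + 4 = 17$)
$\frac{1}{s{\left(Z{\left(-4 + 0 \right)} \right)}} = \frac{1}{17}$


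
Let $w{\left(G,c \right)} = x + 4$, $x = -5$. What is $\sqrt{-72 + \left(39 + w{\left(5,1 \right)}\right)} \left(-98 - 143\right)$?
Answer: $- 241 i \sqrt{34} \approx - 1405.3 i$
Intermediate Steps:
$w{\left(G,c \right)} = -1$ ($w{\left(G,c \right)} = -5 + 4 = -1$)
$\sqrt{-72 + \left(39 + w{\left(5,1 \right)}\right)} \left(-98 - 143\right) = \sqrt{-72 + \left(39 - 1\right)} \left(-98 - 143\right) = \sqrt{-72 + 38} \left(-241\right) = \sqrt{-34} \left(-241\right) = i \sqrt{34} \left(-241\right) = - 241 i \sqrt{34}$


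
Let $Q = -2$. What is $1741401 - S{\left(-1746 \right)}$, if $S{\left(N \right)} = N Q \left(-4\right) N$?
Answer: $-22646727$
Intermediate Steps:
$S{\left(N \right)} = 8 N^{2}$ ($S{\left(N \right)} = N \left(-2\right) \left(-4\right) N = - 2 N \left(-4\right) N = 8 N N = 8 N^{2}$)
$1741401 - S{\left(-1746 \right)} = 1741401 - 8 \left(-1746\right)^{2} = 1741401 - 8 \cdot 3048516 = 1741401 - 24388128 = -22646727$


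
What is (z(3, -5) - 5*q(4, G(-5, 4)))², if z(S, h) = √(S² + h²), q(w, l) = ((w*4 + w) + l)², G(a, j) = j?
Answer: (2880 - √34)² ≈ 8.2608e+6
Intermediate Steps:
q(w, l) = (l + 5*w)² (q(w, l) = ((4*w + w) + l)² = (5*w + l)² = (l + 5*w)²)
(z(3, -5) - 5*q(4, G(-5, 4)))² = (√(3² + (-5)²) - 5*(4 + 5*4)²)² = (√(9 + 25) - 5*(4 + 20)²)² = (√34 - 5*24²)² = (√34 - 5*576)² = (√34 - 2880)² = (-2880 + √34)²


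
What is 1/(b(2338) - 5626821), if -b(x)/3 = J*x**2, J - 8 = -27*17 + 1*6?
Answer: 1/7291808919 ≈ 1.3714e-10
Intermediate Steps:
J = -445 (J = 8 + (-27*17 + 1*6) = 8 + (-459 + 6) = 8 - 453 = -445)
b(x) = 1335*x**2 (b(x) = -(-1335)*x**2 = 1335*x**2)
1/(b(2338) - 5626821) = 1/(1335*2338**2 - 5626821) = 1/(1335*5466244 - 5626821) = 1/(7297435740 - 5626821) = 1/7291808919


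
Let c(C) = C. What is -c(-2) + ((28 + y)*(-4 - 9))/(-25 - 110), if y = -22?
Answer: 116/45 ≈ 2.5778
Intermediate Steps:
-c(-2) + ((28 + y)*(-4 - 9))/(-25 - 110) = -1*(-2) + ((28 - 22)*(-4 - 9))/(-25 - 110) = 2 + (6*(-13))/(-135) = 2 - 78*(-1/135) = 2 + 26/45 = 116/45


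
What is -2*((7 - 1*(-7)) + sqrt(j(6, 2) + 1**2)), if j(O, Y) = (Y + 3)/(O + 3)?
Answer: -28 - 2*sqrt(14)/3 ≈ -30.494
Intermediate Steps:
j(O, Y) = (3 + Y)/(3 + O)
-2*((7 - 1*(-7)) + sqrt(j(6, 2) + 1**2)) = -2*((7 - 1*(-7)) + sqrt((3 + 2)/(3 + 6) + 1**2)) = -2*((7 + 7) + sqrt(5/9 + 1)) = -2*(14 + sqrt((1/9)*5 + 1)) = -2*(14 + sqrt(5/9 + 1)) = -2*(14 + sqrt(14/9)) = -2*(14 + sqrt(14)/3) = -28 - 2*sqrt(14)/3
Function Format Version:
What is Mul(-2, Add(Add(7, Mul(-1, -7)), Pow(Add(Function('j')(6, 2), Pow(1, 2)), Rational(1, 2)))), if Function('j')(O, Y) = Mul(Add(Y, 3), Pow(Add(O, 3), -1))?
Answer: Add(-28, Mul(Rational(-2, 3), Pow(14, Rational(1, 2)))) ≈ -30.494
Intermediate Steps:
Function('j')(O, Y) = Mul(Pow(Add(3, O), -1), Add(3, Y)) (Function('j')(O, Y) = Mul(Add(3, Y), Pow(Add(3, O), -1)) = Mul(Pow(Add(3, O), -1), Add(3, Y)))
Mul(-2, Add(Add(7, Mul(-1, -7)), Pow(Add(Function('j')(6, 2), Pow(1, 2)), Rational(1, 2)))) = Mul(-2, Add(Add(7, Mul(-1, -7)), Pow(Add(Mul(Pow(Add(3, 6), -1), Add(3, 2)), Pow(1, 2)), Rational(1, 2)))) = Mul(-2, Add(Add(7, 7), Pow(Add(Mul(Pow(9, -1), 5), 1), Rational(1, 2)))) = Mul(-2, Add(14, Pow(Add(Mul(Rational(1, 9), 5), 1), Rational(1, 2)))) = Mul(-2, Add(14, Pow(Add(Rational(5, 9), 1), Rational(1, 2)))) = Mul(-2, Add(14, Pow(Rational(14, 9), Rational(1, 2)))) = Mul(-2, Add(14, Mul(Rational(1, 3), Pow(14, Rational(1, 2))))) = Add(-28, Mul(Rational(-2, 3), Pow(14, Rational(1, 2))))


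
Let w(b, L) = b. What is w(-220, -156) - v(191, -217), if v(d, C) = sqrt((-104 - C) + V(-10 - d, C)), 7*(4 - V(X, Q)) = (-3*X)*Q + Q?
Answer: -220 - sqrt(18841) ≈ -357.26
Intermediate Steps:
V(X, Q) = 4 - Q/7 + 3*Q*X/7 (V(X, Q) = 4 - ((-3*X)*Q + Q)/7 = 4 - (-3*Q*X + Q)/7 = 4 - (Q - 3*Q*X)/7 = 4 + (-Q/7 + 3*Q*X/7) = 4 - Q/7 + 3*Q*X/7)
v(d, C) = sqrt(-100 - 8*C/7 + 3*C*(-10 - d)/7) (v(d, C) = sqrt((-104 - C) + (4 - C/7 + 3*C*(-10 - d)/7)) = sqrt(-100 - 8*C/7 + 3*C*(-10 - d)/7))
w(-220, -156) - v(191, -217) = -220 - sqrt(-4900 - 266*(-217) - 21*(-217)*191)/7 = -220 - sqrt(-4900 + 57722 + 870387)/7 = -220 - sqrt(923209)/7 = -220 - 7*sqrt(18841)/7 = -220 - sqrt(18841)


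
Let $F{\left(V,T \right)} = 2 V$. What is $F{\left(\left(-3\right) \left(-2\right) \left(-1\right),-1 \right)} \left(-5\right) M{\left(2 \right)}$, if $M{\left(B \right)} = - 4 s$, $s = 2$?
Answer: $-480$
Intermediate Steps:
$M{\left(B \right)} = -8$ ($M{\left(B \right)} = \left(-4\right) 2 = -8$)
$F{\left(\left(-3\right) \left(-2\right) \left(-1\right),-1 \right)} \left(-5\right) M{\left(2 \right)} = 2 \left(-3\right) \left(-2\right) \left(-1\right) \left(-5\right) \left(-8\right) = 2 \cdot 6 \left(-1\right) \left(-5\right) \left(-8\right) = 2 \left(-6\right) \left(-5\right) \left(-8\right) = \left(-12\right) \left(-5\right) \left(-8\right) = 60 \left(-8\right) = -480$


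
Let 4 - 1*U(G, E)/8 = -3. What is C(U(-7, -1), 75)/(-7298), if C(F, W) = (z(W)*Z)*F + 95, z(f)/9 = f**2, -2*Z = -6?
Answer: -8505095/7298 ≈ -1165.4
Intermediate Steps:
Z = 3 (Z = -1/2*(-6) = 3)
z(f) = 9*f**2
U(G, E) = 56 (U(G, E) = 32 - 8*(-3) = 32 + 24 = 56)
C(F, W) = 95 + 27*F*W**2 (C(F, W) = ((9*W**2)*3)*F + 95 = (27*W**2)*F + 95 = 27*F*W**2 + 95 = 95 + 27*F*W**2)
C(U(-7, -1), 75)/(-7298) = (95 + 27*56*75**2)/(-7298) = (95 + 27*56*5625)*(-1/7298) = (95 + 8505000)*(-1/7298) = 8505095*(-1/7298) = -8505095/7298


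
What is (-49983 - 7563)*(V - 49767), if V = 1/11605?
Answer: 33235464072564/11605 ≈ 2.8639e+9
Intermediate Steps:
V = 1/11605 ≈ 8.6170e-5
(-49983 - 7563)*(V - 49767) = (-49983 - 7563)*(1/11605 - 49767) = -57546*(-577546034/11605) = 33235464072564/11605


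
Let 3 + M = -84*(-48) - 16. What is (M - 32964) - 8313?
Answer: -37264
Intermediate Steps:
M = 4013 (M = -3 + (-84*(-48) - 16) = -3 + (4032 - 16) = -3 + 4016 = 4013)
(M - 32964) - 8313 = (4013 - 32964) - 8313 = -28951 - 8313 = -37264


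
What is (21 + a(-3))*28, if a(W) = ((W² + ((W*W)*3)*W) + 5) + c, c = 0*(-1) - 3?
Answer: -1372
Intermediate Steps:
c = -3 (c = 0 - 3 = -3)
a(W) = 2 + W² + 3*W³ (a(W) = ((W² + ((W*W)*3)*W) + 5) - 3 = ((W² + (W²*3)*W) + 5) - 3 = ((W² + (3*W²)*W) + 5) - 3 = ((W² + 3*W³) + 5) - 3 = (5 + W² + 3*W³) - 3 = 2 + W² + 3*W³)
(21 + a(-3))*28 = (21 + (2 + (-3)² + 3*(-3)³))*28 = (21 + (2 + 9 + 3*(-27)))*28 = (21 + (2 + 9 - 81))*28 = (21 - 70)*28 = -49*28 = -1372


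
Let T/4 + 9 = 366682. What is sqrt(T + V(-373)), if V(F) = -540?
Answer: 2*sqrt(366538) ≈ 1210.8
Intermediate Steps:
T = 1466692 (T = -36 + 4*366682 = -36 + 1466728 = 1466692)
sqrt(T + V(-373)) = sqrt(1466692 - 540) = sqrt(1466152) = 2*sqrt(366538)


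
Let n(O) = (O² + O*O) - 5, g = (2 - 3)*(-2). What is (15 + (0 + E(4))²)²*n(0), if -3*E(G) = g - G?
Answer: -96605/81 ≈ -1192.7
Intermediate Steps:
g = 2 (g = -1*(-2) = 2)
E(G) = -⅔ + G/3 (E(G) = -(2 - G)/3 = -⅔ + G/3)
n(O) = -5 + 2*O² (n(O) = (O² + O²) - 5 = 2*O² - 5 = -5 + 2*O²)
(15 + (0 + E(4))²)²*n(0) = (15 + (0 + (-⅔ + (⅓)*4))²)²*(-5 + 2*0²) = (15 + (0 + (-⅔ + 4/3))²)²*(-5 + 2*0) = (15 + (0 + ⅔)²)²*(-5 + 0) = (15 + (⅔)²)²*(-5) = (15 + 4/9)²*(-5) = (139/9)²*(-5) = (19321/81)*(-5) = -96605/81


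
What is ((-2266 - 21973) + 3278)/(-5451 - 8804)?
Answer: 20961/14255 ≈ 1.4704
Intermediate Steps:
((-2266 - 21973) + 3278)/(-5451 - 8804) = (-24239 + 3278)/(-14255) = -20961*(-1/14255) = 20961/14255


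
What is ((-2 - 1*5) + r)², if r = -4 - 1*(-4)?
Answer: 49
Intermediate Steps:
r = 0 (r = -4 + 4 = 0)
((-2 - 1*5) + r)² = ((-2 - 1*5) + 0)² = ((-2 - 5) + 0)² = (-7 + 0)² = (-7)² = 49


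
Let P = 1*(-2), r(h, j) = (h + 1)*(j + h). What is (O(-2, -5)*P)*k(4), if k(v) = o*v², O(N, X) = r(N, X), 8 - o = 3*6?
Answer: 2240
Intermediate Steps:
o = -10 (o = 8 - 3*6 = 8 - 1*18 = 8 - 18 = -10)
r(h, j) = (1 + h)*(h + j)
O(N, X) = N + X + N² + N*X
P = -2
k(v) = -10*v²
(O(-2, -5)*P)*k(4) = ((-2 - 5 + (-2)² - 2*(-5))*(-2))*(-10*4²) = ((-2 - 5 + 4 + 10)*(-2))*(-10*16) = (7*(-2))*(-160) = -14*(-160) = 2240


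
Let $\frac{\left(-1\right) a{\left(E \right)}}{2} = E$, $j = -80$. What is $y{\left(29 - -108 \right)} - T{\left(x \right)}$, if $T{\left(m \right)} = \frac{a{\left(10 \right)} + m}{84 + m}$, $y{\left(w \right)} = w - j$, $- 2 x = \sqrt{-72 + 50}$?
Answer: $\frac{3068040}{14123} + \frac{104 i \sqrt{22}}{14123} \approx 217.24 + 0.03454 i$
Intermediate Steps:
$a{\left(E \right)} = - 2 E$
$x = - \frac{i \sqrt{22}}{2}$ ($x = - \frac{\sqrt{-72 + 50}}{2} = - \frac{\sqrt{-22}}{2} = - \frac{i \sqrt{22}}{2} \approx - 2.3452 i$)
$y{\left(w \right)} = 80 + w$ ($y{\left(w \right)} = w - -80 = w + 80 = 80 + w$)
$T{\left(m \right)} = \frac{-20 + m}{84 + m}$ ($T{\left(m \right)} = \frac{\left(-2\right) 10 + m}{84 + m} = \frac{-20 + m}{84 + m}$)
$y{\left(29 - -108 \right)} - T{\left(x \right)} = \left(80 + \left(29 - -108\right)\right) - \frac{-20 - \frac{i \sqrt{22}}{2}}{84 - \frac{i \sqrt{22}}{2}} = \left(80 + \left(29 + 108\right)\right) - \frac{-20 - \frac{i \sqrt{22}}{2}}{84 - \frac{i \sqrt{22}}{2}} = \left(80 + 137\right) - \frac{-20 - \frac{i \sqrt{22}}{2}}{84 - \frac{i \sqrt{22}}{2}} = 217 - \frac{-20 - \frac{i \sqrt{22}}{2}}{84 - \frac{i \sqrt{22}}{2}}$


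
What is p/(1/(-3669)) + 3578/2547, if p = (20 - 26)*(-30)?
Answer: -1682086162/2547 ≈ -6.6042e+5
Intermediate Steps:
p = 180 (p = -6*(-30) = 180)
p/(1/(-3669)) + 3578/2547 = 180/(1/(-3669)) + 3578/2547 = 180/(-1/3669) + 3578*(1/2547) = 180*(-3669) + 3578/2547 = -660420 + 3578/2547 = -1682086162/2547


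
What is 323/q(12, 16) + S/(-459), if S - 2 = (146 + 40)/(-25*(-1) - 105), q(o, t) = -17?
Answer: -348827/18360 ≈ -18.999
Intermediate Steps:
S = -13/40 (S = 2 + (146 + 40)/(-25*(-1) - 105) = 2 + 186/(25 - 105) = 2 + 186/(-80) = 2 + 186*(-1/80) = 2 - 93/40 = -13/40 ≈ -0.32500)
323/q(12, 16) + S/(-459) = 323/(-17) - 13/40/(-459) = 323*(-1/17) - 13/40*(-1/459) = -19 + 13/18360 = -348827/18360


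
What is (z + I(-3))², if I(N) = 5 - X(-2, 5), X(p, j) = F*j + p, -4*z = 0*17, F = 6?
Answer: 529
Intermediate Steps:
z = 0 (z = -0*17 = -¼*0 = 0)
X(p, j) = p + 6*j (X(p, j) = 6*j + p = p + 6*j)
I(N) = -23 (I(N) = 5 - (-2 + 6*5) = 5 - (-2 + 30) = 5 - 1*28 = 5 - 28 = -23)
(z + I(-3))² = (0 - 23)² = (-23)² = 529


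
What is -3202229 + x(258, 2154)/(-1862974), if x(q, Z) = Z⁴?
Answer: -13746316964851/931487 ≈ -1.4757e+7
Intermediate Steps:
-3202229 + x(258, 2154)/(-1862974) = -3202229 + 2154⁴/(-1862974) = -3202229 + 21526964560656*(-1/1862974) = -3202229 - 10763482280328/931487 = -13746316964851/931487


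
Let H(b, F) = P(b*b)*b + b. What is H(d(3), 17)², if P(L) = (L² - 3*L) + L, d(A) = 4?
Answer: 810000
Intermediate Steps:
P(L) = L² - 2*L
H(b, F) = b + b³*(-2 + b²) (H(b, F) = ((b*b)*(-2 + b*b))*b + b = (b²*(-2 + b²))*b + b = b³*(-2 + b²) + b = b + b³*(-2 + b²))
H(d(3), 17)² = (4 + 4⁵ - 2*4³)² = (4 + 1024 - 2*64)² = (4 + 1024 - 128)² = 900² = 810000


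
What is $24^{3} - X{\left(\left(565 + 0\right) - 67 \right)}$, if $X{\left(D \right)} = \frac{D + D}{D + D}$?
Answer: $13823$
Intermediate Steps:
$X{\left(D \right)} = 1$ ($X{\left(D \right)} = \frac{2 D}{2 D} = 2 D \frac{1}{2 D} = 1$)
$24^{3} - X{\left(\left(565 + 0\right) - 67 \right)} = 24^{3} - 1 = 13824 - 1 = 13823$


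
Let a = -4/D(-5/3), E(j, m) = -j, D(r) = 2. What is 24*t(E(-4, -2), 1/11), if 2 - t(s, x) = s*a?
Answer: 240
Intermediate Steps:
a = -2 (a = -4/2 = -4*1/2 = -2)
t(s, x) = 2 + 2*s (t(s, x) = 2 - s*(-2) = 2 - (-2)*s = 2 + 2*s)
24*t(E(-4, -2), 1/11) = 24*(2 + 2*(-1*(-4))) = 24*(2 + 2*4) = 24*(2 + 8) = 24*10 = 240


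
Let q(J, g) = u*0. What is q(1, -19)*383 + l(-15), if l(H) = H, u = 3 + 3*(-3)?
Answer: -15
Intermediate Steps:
u = -6 (u = 3 - 9 = -6)
q(J, g) = 0 (q(J, g) = -6*0 = 0)
q(1, -19)*383 + l(-15) = 0*383 - 15 = 0 - 15 = -15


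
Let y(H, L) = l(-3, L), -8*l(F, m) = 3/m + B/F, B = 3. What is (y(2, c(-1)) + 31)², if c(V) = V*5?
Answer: 24336/25 ≈ 973.44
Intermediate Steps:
l(F, m) = -3/(8*F) - 3/(8*m) (l(F, m) = -(3/m + 3/F)/8 = -(3/F + 3/m)/8 = -3/(8*F) - 3/(8*m))
c(V) = 5*V
y(H, L) = ⅛ - 3/(8*L) (y(H, L) = -3/8/(-3) - 3/(8*L) = -3/8*(-⅓) - 3/(8*L) = ⅛ - 3/(8*L))
(y(2, c(-1)) + 31)² = ((-3 + 5*(-1))/(8*((5*(-1)))) + 31)² = ((⅛)*(-3 - 5)/(-5) + 31)² = ((⅛)*(-⅕)*(-8) + 31)² = (⅕ + 31)² = (156/5)² = 24336/25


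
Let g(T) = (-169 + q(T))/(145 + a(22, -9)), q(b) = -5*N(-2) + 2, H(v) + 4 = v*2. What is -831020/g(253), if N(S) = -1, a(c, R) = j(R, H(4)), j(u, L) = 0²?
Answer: 60248950/81 ≈ 7.4381e+5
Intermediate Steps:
H(v) = -4 + 2*v (H(v) = -4 + v*2 = -4 + 2*v)
j(u, L) = 0
a(c, R) = 0
q(b) = 7 (q(b) = -5*(-1) + 2 = 5 + 2 = 7)
g(T) = -162/145 (g(T) = (-169 + 7)/(145 + 0) = -162/145)
-831020/g(253) = -831020/(-162/145) = -831020*(-145/162) = 60248950/81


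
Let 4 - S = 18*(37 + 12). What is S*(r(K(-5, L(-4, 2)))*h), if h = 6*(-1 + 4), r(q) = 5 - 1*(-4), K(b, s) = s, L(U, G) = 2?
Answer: -142236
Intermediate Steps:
r(q) = 9 (r(q) = 5 + 4 = 9)
h = 18 (h = 6*3 = 18)
S = -878 (S = 4 - 18*(37 + 12) = 4 - 18*49 = 4 - 1*882 = 4 - 882 = -878)
S*(r(K(-5, L(-4, 2)))*h) = -7902*18 = -878*162 = -142236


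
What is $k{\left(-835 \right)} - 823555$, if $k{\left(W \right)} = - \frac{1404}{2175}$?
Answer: $- \frac{597077843}{725} \approx -8.2356 \cdot 10^{5}$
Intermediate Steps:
$k{\left(W \right)} = - \frac{468}{725}$ ($k{\left(W \right)} = \left(-1404\right) \frac{1}{2175} = - \frac{468}{725}$)
$k{\left(-835 \right)} - 823555 = - \frac{468}{725} - 823555 = - \frac{597077843}{725}$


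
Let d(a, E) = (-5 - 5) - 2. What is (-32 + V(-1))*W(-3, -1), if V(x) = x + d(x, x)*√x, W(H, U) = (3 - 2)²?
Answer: -33 - 12*I ≈ -33.0 - 12.0*I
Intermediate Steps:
d(a, E) = -12 (d(a, E) = -10 - 2 = -12)
W(H, U) = 1 (W(H, U) = 1² = 1)
V(x) = x - 12*√x
(-32 + V(-1))*W(-3, -1) = (-32 + (-1 - 12*I))*1 = (-33 - 12*I)*1 = -33 - 12*I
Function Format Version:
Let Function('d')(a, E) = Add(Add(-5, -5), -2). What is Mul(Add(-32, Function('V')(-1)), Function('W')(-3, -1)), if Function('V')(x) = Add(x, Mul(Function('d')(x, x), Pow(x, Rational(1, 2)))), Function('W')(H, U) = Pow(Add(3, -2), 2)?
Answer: Add(-33, Mul(-12, I)) ≈ Add(-33.000, Mul(-12.000, I))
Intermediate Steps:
Function('d')(a, E) = -12 (Function('d')(a, E) = Add(-10, -2) = -12)
Function('W')(H, U) = 1 (Function('W')(H, U) = Pow(1, 2) = 1)
Function('V')(x) = Add(x, Mul(-12, Pow(x, Rational(1, 2))))
Mul(Add(-32, Function('V')(-1)), Function('W')(-3, -1)) = Mul(Add(-32, Add(-1, Mul(-12, Pow(-1, Rational(1, 2))))), 1) = Mul(Add(-32, Add(-1, Mul(-12, I))), 1) = Mul(Add(-33, Mul(-12, I)), 1) = Add(-33, Mul(-12, I))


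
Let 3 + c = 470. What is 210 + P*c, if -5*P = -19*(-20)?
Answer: -35282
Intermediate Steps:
c = 467 (c = -3 + 470 = 467)
P = -76 (P = -(-19)*(-20)/5 = -1/5*380 = -76)
210 + P*c = 210 - 76*467 = 210 - 35492 = -35282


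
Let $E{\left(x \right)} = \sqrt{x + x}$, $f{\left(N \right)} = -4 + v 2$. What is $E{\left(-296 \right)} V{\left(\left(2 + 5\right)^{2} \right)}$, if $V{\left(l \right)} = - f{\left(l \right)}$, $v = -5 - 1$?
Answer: $64 i \sqrt{37} \approx 389.3 i$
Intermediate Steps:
$v = -6$ ($v = -5 - 1 = -6$)
$f{\left(N \right)} = -16$ ($f{\left(N \right)} = -4 - 12 = -16$)
$E{\left(x \right)} = \sqrt{2} \sqrt{x}$ ($E{\left(x \right)} = \sqrt{2 x} = \sqrt{2} \sqrt{x}$)
$V{\left(l \right)} = 16$ ($V{\left(l \right)} = \left(-1\right) \left(-16\right) = 16$)
$E{\left(-296 \right)} V{\left(\left(2 + 5\right)^{2} \right)} = \sqrt{2} \sqrt{-296} \cdot 16 = \sqrt{2} \cdot 2 i \sqrt{74} \cdot 16 = 4 i \sqrt{37} \cdot 16 = 64 i \sqrt{37}$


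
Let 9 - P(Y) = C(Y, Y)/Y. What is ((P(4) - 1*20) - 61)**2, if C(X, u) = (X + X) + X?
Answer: 5625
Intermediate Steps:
C(X, u) = 3*X (C(X, u) = 2*X + X = 3*X)
P(Y) = 6 (P(Y) = 9 - 3*Y/Y = 9 - 1*3 = 9 - 3 = 6)
((P(4) - 1*20) - 61)**2 = ((6 - 1*20) - 61)**2 = ((6 - 20) - 61)**2 = (-14 - 61)**2 = (-75)**2 = 5625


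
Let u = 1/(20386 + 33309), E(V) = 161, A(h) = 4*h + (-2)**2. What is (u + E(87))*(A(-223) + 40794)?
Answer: 344983219776/53695 ≈ 6.4249e+6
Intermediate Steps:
A(h) = 4 + 4*h (A(h) = 4*h + 4 = 4 + 4*h)
u = 1/53695 ≈ 1.8624e-5
(u + E(87))*(A(-223) + 40794) = (1/53695 + 161)*((4 + 4*(-223)) + 40794) = 8644896*((4 - 892) + 40794)/53695 = 8644896*(-888 + 40794)/53695 = (8644896/53695)*39906 = 344983219776/53695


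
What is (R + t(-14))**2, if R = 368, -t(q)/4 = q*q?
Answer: 173056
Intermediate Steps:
t(q) = -4*q**2 (t(q) = -4*q*q = -4*q**2)
(R + t(-14))**2 = (368 - 4*(-14)**2)**2 = (368 - 4*196)**2 = (368 - 784)**2 = (-416)**2 = 173056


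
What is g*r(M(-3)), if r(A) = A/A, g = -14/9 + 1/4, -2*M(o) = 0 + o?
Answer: -47/36 ≈ -1.3056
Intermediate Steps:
M(o) = -o/2 (M(o) = -(0 + o)/2 = -o/2)
g = -47/36 (g = -14*1/9 + 1*(1/4) = -14/9 + 1/4 = -47/36 ≈ -1.3056)
r(A) = 1
g*r(M(-3)) = -47/36*1 = -47/36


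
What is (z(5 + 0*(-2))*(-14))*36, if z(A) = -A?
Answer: 2520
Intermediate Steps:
(z(5 + 0*(-2))*(-14))*36 = (-(5 + 0*(-2))*(-14))*36 = (-(5 + 0)*(-14))*36 = (-1*5*(-14))*36 = -5*(-14)*36 = 70*36 = 2520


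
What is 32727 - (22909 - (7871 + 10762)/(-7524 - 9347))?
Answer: 165620845/16871 ≈ 9816.9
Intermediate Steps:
32727 - (22909 - (7871 + 10762)/(-7524 - 9347)) = 32727 - (22909 - 18633/(-16871)) = 32727 - (22909 - 18633*(-1)/16871) = 32727 - (22909 - 1*(-18633/16871)) = 32727 - (22909 + 18633/16871) = 32727 - 1*386516372/16871 = 32727 - 386516372/16871 = 165620845/16871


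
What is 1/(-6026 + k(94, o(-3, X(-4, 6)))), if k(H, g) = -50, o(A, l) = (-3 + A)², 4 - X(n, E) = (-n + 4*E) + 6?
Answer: -1/6076 ≈ -0.00016458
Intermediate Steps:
X(n, E) = -2 + n - 4*E (X(n, E) = 4 - ((-n + 4*E) + 6) = 4 - (6 - n + 4*E) = 4 + (-6 + n - 4*E) = -2 + n - 4*E)
1/(-6026 + k(94, o(-3, X(-4, 6)))) = 1/(-6026 - 50) = 1/(-6076) = -1/6076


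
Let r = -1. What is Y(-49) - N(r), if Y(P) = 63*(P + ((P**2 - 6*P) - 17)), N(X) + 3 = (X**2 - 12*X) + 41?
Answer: 165576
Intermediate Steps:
N(X) = 38 + X**2 - 12*X (N(X) = -3 + ((X**2 - 12*X) + 41) = -3 + (41 + X**2 - 12*X) = 38 + X**2 - 12*X)
Y(P) = -1071 - 315*P + 63*P**2 (Y(P) = 63*(P + (-17 + P**2 - 6*P)) = 63*(-17 + P**2 - 5*P) = -1071 - 315*P + 63*P**2)
Y(-49) - N(r) = (-1071 - 315*(-49) + 63*(-49)**2) - (38 + (-1)**2 - 12*(-1)) = (-1071 + 15435 + 63*2401) - (38 + 1 + 12) = (-1071 + 15435 + 151263) - 1*51 = 165627 - 51 = 165576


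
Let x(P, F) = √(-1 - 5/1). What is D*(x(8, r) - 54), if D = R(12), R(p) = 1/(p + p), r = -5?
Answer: -9/4 + I*√6/24 ≈ -2.25 + 0.10206*I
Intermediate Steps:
R(p) = 1/(2*p)
D = 1/24 (D = (½)/12 = (½)*(1/12) = 1/24 ≈ 0.041667)
x(P, F) = I*√6 (x(P, F) = √(-1 - 5*1) = √(-1 - 5) = √(-6) = I*√6)
D*(x(8, r) - 54) = (I*√6 - 54)/24 = (-54 + I*√6)/24 = -9/4 + I*√6/24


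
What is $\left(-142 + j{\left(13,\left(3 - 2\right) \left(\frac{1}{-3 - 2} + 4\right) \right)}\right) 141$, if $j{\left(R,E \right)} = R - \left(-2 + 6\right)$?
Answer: $-18753$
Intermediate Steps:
$j{\left(R,E \right)} = -4 + R$ ($j{\left(R,E \right)} = R - 4 = -4 + R$)
$\left(-142 + j{\left(13,\left(3 - 2\right) \left(\frac{1}{-3 - 2} + 4\right) \right)}\right) 141 = \left(-142 + \left(-4 + 13\right)\right) 141 = \left(-142 + 9\right) 141 = \left(-133\right) 141 = -18753$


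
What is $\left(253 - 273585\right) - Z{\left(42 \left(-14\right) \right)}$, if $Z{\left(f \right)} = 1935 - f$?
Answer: $-275855$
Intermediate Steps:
$\left(253 - 273585\right) - Z{\left(42 \left(-14\right) \right)} = \left(253 - 273585\right) - \left(1935 - 42 \left(-14\right)\right) = \left(253 - 273585\right) - \left(1935 - -588\right) = -273332 - \left(1935 + 588\right) = -273332 - 2523 = -275855$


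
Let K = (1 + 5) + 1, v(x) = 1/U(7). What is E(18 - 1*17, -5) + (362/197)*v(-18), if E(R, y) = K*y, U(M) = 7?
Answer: -47903/1379 ≈ -34.737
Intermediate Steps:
v(x) = ⅐ (v(x) = 1/7 = ⅐)
K = 7 (K = 6 + 1 = 7)
E(R, y) = 7*y
E(18 - 1*17, -5) + (362/197)*v(-18) = 7*(-5) + (362/197)*(⅐) = -35 + (362*(1/197))*(⅐) = -35 + (362/197)*(⅐) = -35 + 362/1379 = -47903/1379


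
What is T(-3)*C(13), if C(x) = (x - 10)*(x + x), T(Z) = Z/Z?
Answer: 78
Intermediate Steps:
T(Z) = 1
C(x) = 2*x*(-10 + x) (C(x) = (-10 + x)*(2*x) = 2*x*(-10 + x))
T(-3)*C(13) = 1*(2*13*(-10 + 13)) = 1*(2*13*3) = 1*78 = 78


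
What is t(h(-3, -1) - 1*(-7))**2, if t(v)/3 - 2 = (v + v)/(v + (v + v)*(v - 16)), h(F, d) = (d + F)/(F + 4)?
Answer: 20736/625 ≈ 33.178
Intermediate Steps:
h(F, d) = (F + d)/(4 + F)
t(v) = 6 + 6*v/(v + 2*v*(-16 + v)) (t(v) = 6 + 3*((v + v)/(v + (v + v)*(v - 16))) = 6 + 3*((2*v)/(v + (2*v)*(-16 + v))) = 6 + 3*((2*v)/(v + 2*v*(-16 + v))) = 6 + 3*(2*v/(v + 2*v*(-16 + v))) = 6 + 6*v/(v + 2*v*(-16 + v)))
t(h(-3, -1) - 1*(-7))**2 = (12*(-15 + ((-3 - 1)/(4 - 3) - 1*(-7)))/(-31 + 2*((-3 - 1)/(4 - 3) - 1*(-7))))**2 = (12*(-15 + (-4/1 + 7))/(-31 + 2*(-4/1 + 7)))**2 = (12*(-15 + (1*(-4) + 7))/(-31 + 2*(1*(-4) + 7)))**2 = (12*(-15 + (-4 + 7))/(-31 + 2*(-4 + 7)))**2 = (12*(-15 + 3)/(-31 + 2*3))**2 = (12*(-12)/(-31 + 6))**2 = (12*(-12)/(-25))**2 = (12*(-1/25)*(-12))**2 = (144/25)**2 = 20736/625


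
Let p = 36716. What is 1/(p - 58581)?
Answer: -1/21865 ≈ -4.5735e-5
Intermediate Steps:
1/(p - 58581) = 1/(36716 - 58581) = 1/(-21865) = -1/21865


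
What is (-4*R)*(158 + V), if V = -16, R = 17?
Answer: -9656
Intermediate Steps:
(-4*R)*(158 + V) = (-4*17)*(158 - 16) = -68*142 = -9656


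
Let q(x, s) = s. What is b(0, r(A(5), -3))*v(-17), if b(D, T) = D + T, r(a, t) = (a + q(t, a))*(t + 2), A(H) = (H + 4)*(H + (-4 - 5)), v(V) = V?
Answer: -1224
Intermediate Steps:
A(H) = (-9 + H)*(4 + H) (A(H) = (4 + H)*(H - 9) = (4 + H)*(-9 + H) = (-9 + H)*(4 + H))
r(a, t) = 2*a*(2 + t) (r(a, t) = (a + a)*(t + 2) = (2*a)*(2 + t) = 2*a*(2 + t))
b(0, r(A(5), -3))*v(-17) = (0 + 2*(-36 + 5**2 - 5*5)*(2 - 3))*(-17) = (0 + 2*(-36 + 25 - 25)*(-1))*(-17) = (0 + 2*(-36)*(-1))*(-17) = (0 + 72)*(-17) = 72*(-17) = -1224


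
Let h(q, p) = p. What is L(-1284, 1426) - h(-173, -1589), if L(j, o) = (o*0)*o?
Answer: 1589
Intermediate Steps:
L(j, o) = 0 (L(j, o) = 0*o = 0)
L(-1284, 1426) - h(-173, -1589) = 0 - 1*(-1589) = 0 + 1589 = 1589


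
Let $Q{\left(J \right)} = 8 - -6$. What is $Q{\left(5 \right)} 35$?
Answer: $490$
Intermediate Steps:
$Q{\left(J \right)} = 14$ ($Q{\left(J \right)} = 8 + 6 = 14$)
$Q{\left(5 \right)} 35 = 14 \cdot 35 = 490$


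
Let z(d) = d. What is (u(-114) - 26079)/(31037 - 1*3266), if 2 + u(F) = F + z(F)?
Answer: -26309/27771 ≈ -0.94736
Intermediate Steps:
u(F) = -2 + 2*F (u(F) = -2 + (F + F) = -2 + 2*F)
(u(-114) - 26079)/(31037 - 1*3266) = ((-2 + 2*(-114)) - 26079)/(31037 - 1*3266) = ((-2 - 228) - 26079)/(31037 - 3266) = (-230 - 26079)/27771 = -26309*1/27771 = -26309/27771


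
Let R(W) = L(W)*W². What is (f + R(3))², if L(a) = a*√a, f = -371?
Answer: 139828 - 20034*√3 ≈ 1.0513e+5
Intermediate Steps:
L(a) = a^(3/2)
R(W) = W^(7/2) (R(W) = W^(3/2)*W² = W^(7/2))
(f + R(3))² = (-371 + 3^(7/2))² = (-371 + 27*√3)²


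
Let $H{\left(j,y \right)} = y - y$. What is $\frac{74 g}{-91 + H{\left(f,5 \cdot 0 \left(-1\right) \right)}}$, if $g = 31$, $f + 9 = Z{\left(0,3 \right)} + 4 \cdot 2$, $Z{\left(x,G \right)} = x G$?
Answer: $- \frac{2294}{91} \approx -25.209$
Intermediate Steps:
$Z{\left(x,G \right)} = G x$
$f = -1$ ($f = -9 + \left(3 \cdot 0 + 4 \cdot 2\right) = -9 + \left(0 + 8\right) = -9 + 8 = -1$)
$H{\left(j,y \right)} = 0$
$\frac{74 g}{-91 + H{\left(f,5 \cdot 0 \left(-1\right) \right)}} = \frac{74 \cdot 31}{-91 + 0} = \frac{2294}{-91} = 2294 \left(- \frac{1}{91}\right) = - \frac{2294}{91}$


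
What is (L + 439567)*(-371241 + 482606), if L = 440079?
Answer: 97961776790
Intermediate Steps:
(L + 439567)*(-371241 + 482606) = (440079 + 439567)*(-371241 + 482606) = 879646*111365 = 97961776790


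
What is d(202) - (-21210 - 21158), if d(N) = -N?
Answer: 42166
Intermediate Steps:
d(202) - (-21210 - 21158) = -1*202 - (-21210 - 21158) = -202 - 1*(-42368) = -202 + 42368 = 42166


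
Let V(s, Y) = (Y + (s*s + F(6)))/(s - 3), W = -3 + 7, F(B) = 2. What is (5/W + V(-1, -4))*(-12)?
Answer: -18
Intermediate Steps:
W = 4
V(s, Y) = (2 + Y + s**2)/(-3 + s) (V(s, Y) = (Y + (s*s + 2))/(s - 3) = (Y + (s**2 + 2))/(-3 + s) = (Y + (2 + s**2))/(-3 + s) = (2 + Y + s**2)/(-3 + s))
(5/W + V(-1, -4))*(-12) = (5/4 + (2 - 4 + (-1)**2)/(-3 - 1))*(-12) = (5*(1/4) + (2 - 4 + 1)/(-4))*(-12) = (5/4 - 1/4*(-1))*(-12) = (5/4 + 1/4)*(-12) = (3/2)*(-12) = -18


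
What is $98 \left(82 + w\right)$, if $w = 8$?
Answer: $8820$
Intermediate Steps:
$98 \left(82 + w\right) = 98 \left(82 + 8\right) = 98 \cdot 90 = 8820$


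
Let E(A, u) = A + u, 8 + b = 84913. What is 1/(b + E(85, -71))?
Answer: 1/84919 ≈ 1.1776e-5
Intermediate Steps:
b = 84905 (b = -8 + 84913 = 84905)
1/(b + E(85, -71)) = 1/(84905 + (85 - 71)) = 1/(84905 + 14) = 1/84919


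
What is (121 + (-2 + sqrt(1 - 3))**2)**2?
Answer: 15097 - 984*I*sqrt(2) ≈ 15097.0 - 1391.6*I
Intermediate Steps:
(121 + (-2 + sqrt(1 - 3))**2)**2 = (121 + (-2 + sqrt(-2))**2)**2 = (121 + (-2 + I*sqrt(2))**2)**2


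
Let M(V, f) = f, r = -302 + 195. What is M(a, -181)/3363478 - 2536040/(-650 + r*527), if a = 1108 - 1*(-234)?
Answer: 8529904423061/191849421642 ≈ 44.461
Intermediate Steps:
r = -107
a = 1342 (a = 1108 + 234 = 1342)
M(a, -181)/3363478 - 2536040/(-650 + r*527) = -181/3363478 - 2536040/(-650 - 107*527) = -181*1/3363478 - 2536040/(-650 - 56389) = -181/3363478 - 2536040/(-57039) = -181/3363478 - 2536040*(-1/57039) = -181/3363478 + 2536040/57039 = 8529904423061/191849421642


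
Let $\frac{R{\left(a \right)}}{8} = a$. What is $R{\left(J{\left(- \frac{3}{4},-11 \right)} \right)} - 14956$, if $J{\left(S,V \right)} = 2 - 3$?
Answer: $-14964$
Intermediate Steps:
$J{\left(S,V \right)} = -1$ ($J{\left(S,V \right)} = 2 - 3 = -1$)
$R{\left(a \right)} = 8 a$
$R{\left(J{\left(- \frac{3}{4},-11 \right)} \right)} - 14956 = 8 \left(-1\right) - 14956 = -8 - 14956 = -14964$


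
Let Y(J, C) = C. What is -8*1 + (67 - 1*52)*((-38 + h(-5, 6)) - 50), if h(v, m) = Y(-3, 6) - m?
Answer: -1328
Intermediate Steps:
h(v, m) = 6 - m
-8*1 + (67 - 1*52)*((-38 + h(-5, 6)) - 50) = -8*1 + (67 - 1*52)*((-38 + (6 - 1*6)) - 50) = -8 + (67 - 52)*((-38 + (6 - 6)) - 50) = -8 + 15*((-38 + 0) - 50) = -8 + 15*(-38 - 50) = -8 + 15*(-88) = -8 - 1320 = -1328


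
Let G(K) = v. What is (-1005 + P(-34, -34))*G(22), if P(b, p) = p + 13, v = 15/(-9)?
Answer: 1710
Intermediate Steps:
v = -5/3 (v = 15*(-1/9) = -5/3 ≈ -1.6667)
P(b, p) = 13 + p
G(K) = -5/3
(-1005 + P(-34, -34))*G(22) = (-1005 + (13 - 34))*(-5/3) = (-1005 - 21)*(-5/3) = -1026*(-5/3) = 1710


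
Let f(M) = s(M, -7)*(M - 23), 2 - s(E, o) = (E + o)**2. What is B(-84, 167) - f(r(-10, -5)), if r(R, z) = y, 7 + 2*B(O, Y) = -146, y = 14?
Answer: -999/2 ≈ -499.50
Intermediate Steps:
B(O, Y) = -153/2 (B(O, Y) = -7/2 + (1/2)*(-146) = -7/2 - 73 = -153/2)
s(E, o) = 2 - (E + o)**2
r(R, z) = 14
f(M) = (-23 + M)*(2 - (-7 + M)**2) (f(M) = (2 - (M - 7)**2)*(M - 23) = (2 - (-7 + M)**2)*(-23 + M) = (-23 + M)*(2 - (-7 + M)**2))
B(-84, 167) - f(r(-10, -5)) = -153/2 - (-1)*(-23 + 14)*(-2 + (-7 + 14)**2) = -153/2 - (-1)*(-9)*(-2 + 7**2) = -153/2 - (-1)*(-9)*(-2 + 49) = -153/2 - (-1)*(-9)*47 = -153/2 - 1*423 = -153/2 - 423 = -999/2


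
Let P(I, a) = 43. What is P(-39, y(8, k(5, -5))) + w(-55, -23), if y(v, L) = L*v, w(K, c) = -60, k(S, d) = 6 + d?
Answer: -17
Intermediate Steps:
P(-39, y(8, k(5, -5))) + w(-55, -23) = 43 - 60 = -17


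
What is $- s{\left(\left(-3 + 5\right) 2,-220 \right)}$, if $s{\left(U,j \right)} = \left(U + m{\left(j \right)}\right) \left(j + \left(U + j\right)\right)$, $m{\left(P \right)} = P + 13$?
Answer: $-88508$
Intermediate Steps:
$m{\left(P \right)} = 13 + P$
$s{\left(U,j \right)} = \left(U + 2 j\right) \left(13 + U + j\right)$ ($s{\left(U,j \right)} = \left(U + \left(13 + j\right)\right) \left(j + \left(U + j\right)\right) = \left(13 + U + j\right) \left(U + 2 j\right) = \left(U + 2 j\right) \left(13 + U + j\right)$)
$- s{\left(\left(-3 + 5\right) 2,-220 \right)} = - (\left(\left(-3 + 5\right) 2\right)^{2} + \left(-3 + 5\right) 2 \left(13 - 220\right) + 2 \left(-3 + 5\right) 2 \left(-220\right) + 2 \left(-220\right) \left(13 - 220\right)) = - (\left(2 \cdot 2\right)^{2} + 2 \cdot 2 \left(-207\right) + 2 \cdot 2 \cdot 2 \left(-220\right) + 2 \left(-220\right) \left(-207\right)) = - (4^{2} + 4 \left(-207\right) + 2 \cdot 4 \left(-220\right) + 91080) = - (16 - 828 - 1760 + 91080) = \left(-1\right) 88508 = -88508$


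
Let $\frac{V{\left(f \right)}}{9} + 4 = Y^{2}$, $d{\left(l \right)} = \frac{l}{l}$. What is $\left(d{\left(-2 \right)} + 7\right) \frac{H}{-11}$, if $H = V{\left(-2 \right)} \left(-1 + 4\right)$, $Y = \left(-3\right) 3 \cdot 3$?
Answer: $- \frac{156600}{11} \approx -14236.0$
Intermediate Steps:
$d{\left(l \right)} = 1$
$Y = -27$ ($Y = \left(-9\right) 3 = -27$)
$V{\left(f \right)} = 6525$ ($V{\left(f \right)} = -36 + 9 \left(-27\right)^{2} = -36 + 9 \cdot 729 = -36 + 6561 = 6525$)
$H = 19575$ ($H = 6525 \left(-1 + 4\right) = 6525 \cdot 3 = 19575$)
$\left(d{\left(-2 \right)} + 7\right) \frac{H}{-11} = \left(1 + 7\right) \frac{19575}{-11} = 8 \cdot 19575 \left(- \frac{1}{11}\right) = 8 \left(- \frac{19575}{11}\right) = - \frac{156600}{11}$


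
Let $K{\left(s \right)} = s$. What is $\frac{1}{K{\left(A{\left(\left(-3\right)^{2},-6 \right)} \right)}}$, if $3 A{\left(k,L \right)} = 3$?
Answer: $1$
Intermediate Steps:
$A{\left(k,L \right)} = 1$ ($A{\left(k,L \right)} = \frac{1}{3} \cdot 3 = 1$)
$\frac{1}{K{\left(A{\left(\left(-3\right)^{2},-6 \right)} \right)}} = 1^{-1} = 1$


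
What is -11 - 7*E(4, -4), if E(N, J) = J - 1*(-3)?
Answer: -4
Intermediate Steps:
E(N, J) = 3 + J (E(N, J) = J + 3 = 3 + J)
-11 - 7*E(4, -4) = -11 - 7*(3 - 4) = -11 - 7*(-1) = -11 + 7 = -4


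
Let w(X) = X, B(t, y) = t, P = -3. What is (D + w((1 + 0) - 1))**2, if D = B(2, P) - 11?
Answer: 81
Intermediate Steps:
D = -9 (D = 2 - 11 = -9)
(D + w((1 + 0) - 1))**2 = (-9 + ((1 + 0) - 1))**2 = (-9 + (1 - 1))**2 = (-9 + 0)**2 = (-9)**2 = 81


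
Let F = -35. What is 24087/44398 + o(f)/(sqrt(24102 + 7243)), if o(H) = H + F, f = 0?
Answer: 24087/44398 - 7*sqrt(31345)/6269 ≈ 0.34483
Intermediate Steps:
o(H) = -35 + H (o(H) = H - 35 = -35 + H)
24087/44398 + o(f)/(sqrt(24102 + 7243)) = 24087/44398 + (-35 + 0)/(sqrt(24102 + 7243)) = 24087*(1/44398) - 35*sqrt(31345)/31345 = 24087/44398 - 7*sqrt(31345)/6269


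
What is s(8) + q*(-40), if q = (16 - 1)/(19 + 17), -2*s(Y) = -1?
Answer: -97/6 ≈ -16.167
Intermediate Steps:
s(Y) = 1/2 (s(Y) = -1/2*(-1) = 1/2)
q = 5/12 (q = 15/36 = 15*(1/36) = 5/12 ≈ 0.41667)
s(8) + q*(-40) = 1/2 + (5/12)*(-40) = 1/2 - 50/3 = -97/6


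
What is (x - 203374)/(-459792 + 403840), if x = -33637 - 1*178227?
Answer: 207619/27976 ≈ 7.4213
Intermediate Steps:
x = -211864 (x = -33637 - 178227 = -211864)
(x - 203374)/(-459792 + 403840) = (-211864 - 203374)/(-459792 + 403840) = -415238/(-55952) = -415238*(-1/55952) = 207619/27976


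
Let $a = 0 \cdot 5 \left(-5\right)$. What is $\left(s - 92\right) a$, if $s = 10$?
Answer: $0$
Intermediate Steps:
$a = 0$ ($a = 0 \left(-5\right) = 0$)
$\left(s - 92\right) a = \left(10 - 92\right) 0 = \left(-82\right) 0 = 0$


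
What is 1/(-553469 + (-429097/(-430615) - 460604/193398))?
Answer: -41640039885/23046528913355992 ≈ -1.8068e-6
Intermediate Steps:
1/(-553469 + (-429097/(-430615) - 460604/193398)) = 1/(-553469 + (-429097*(-1/430615) - 460604*1/193398)) = 1/(-553469 + (429097/430615 - 230302/96699)) = 1/(-553469 - 57678244927/41640039885) = 1/(-23046528913355992/41640039885) = -41640039885/23046528913355992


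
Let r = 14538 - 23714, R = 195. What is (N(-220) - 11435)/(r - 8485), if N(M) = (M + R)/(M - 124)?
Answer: 187315/289304 ≈ 0.64747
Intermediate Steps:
N(M) = (195 + M)/(-124 + M) (N(M) = (M + 195)/(M - 124) = (195 + M)/(-124 + M))
r = -9176
(N(-220) - 11435)/(r - 8485) = ((195 - 220)/(-124 - 220) - 11435)/(-9176 - 8485) = (-25/(-344) - 11435)/(-17661) = (-1/344*(-25) - 11435)*(-1/17661) = (25/344 - 11435)*(-1/17661) = -3933615/344*(-1/17661) = 187315/289304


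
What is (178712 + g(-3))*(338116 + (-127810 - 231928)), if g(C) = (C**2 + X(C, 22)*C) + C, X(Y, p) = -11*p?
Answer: -3879938168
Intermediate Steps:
g(C) = C**2 - 241*C (g(C) = (C**2 + (-11*22)*C) + C = (C**2 - 242*C) + C = C**2 - 241*C)
(178712 + g(-3))*(338116 + (-127810 - 231928)) = (178712 - 3*(-241 - 3))*(338116 + (-127810 - 231928)) = (178712 - 3*(-244))*(338116 - 359738) = (178712 + 732)*(-21622) = 179444*(-21622) = -3879938168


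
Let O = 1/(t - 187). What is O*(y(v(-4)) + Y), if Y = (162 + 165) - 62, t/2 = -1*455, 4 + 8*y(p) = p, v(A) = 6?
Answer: -1061/4388 ≈ -0.24180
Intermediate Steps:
y(p) = -1/2 + p/8
t = -910 (t = 2*(-1*455) = 2*(-455) = -910)
Y = 265 (Y = 327 - 62 = 265)
O = -1/1097 (O = 1/(-910 - 187) = 1/(-1097) = -1/1097 ≈ -0.00091158)
O*(y(v(-4)) + Y) = -((-1/2 + (1/8)*6) + 265)/1097 = -((-1/2 + 3/4) + 265)/1097 = -(1/4 + 265)/1097 = -1/1097*1061/4 = -1061/4388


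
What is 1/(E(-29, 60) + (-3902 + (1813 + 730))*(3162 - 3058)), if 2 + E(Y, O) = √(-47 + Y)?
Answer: -70669/9988215160 - I*√19/9988215160 ≈ -7.0752e-6 - 4.364e-10*I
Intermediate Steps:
E(Y, O) = -2 + √(-47 + Y)
1/(E(-29, 60) + (-3902 + (1813 + 730))*(3162 - 3058)) = 1/((-2 + √(-47 - 29)) + (-3902 + (1813 + 730))*(3162 - 3058)) = 1/((-2 + √(-76)) + (-3902 + 2543)*104) = 1/((-2 + 2*I*√19) - 1359*104) = 1/((-2 + 2*I*√19) - 141336) = 1/(-141338 + 2*I*√19)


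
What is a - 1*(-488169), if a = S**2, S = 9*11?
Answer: 497970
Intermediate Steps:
S = 99
a = 9801 (a = 99**2 = 9801)
a - 1*(-488169) = 9801 - 1*(-488169) = 9801 + 488169 = 497970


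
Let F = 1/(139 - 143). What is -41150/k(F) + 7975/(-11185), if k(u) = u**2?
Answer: -1472842395/2237 ≈ -6.5840e+5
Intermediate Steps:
F = -1/4 (F = 1/(-4) = -1/4 ≈ -0.25000)
-41150/k(F) + 7975/(-11185) = -41150/((-1/4)**2) + 7975/(-11185) = -41150/1/16 + 7975*(-1/11185) = -41150*16 - 1595/2237 = -658400 - 1595/2237 = -1472842395/2237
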